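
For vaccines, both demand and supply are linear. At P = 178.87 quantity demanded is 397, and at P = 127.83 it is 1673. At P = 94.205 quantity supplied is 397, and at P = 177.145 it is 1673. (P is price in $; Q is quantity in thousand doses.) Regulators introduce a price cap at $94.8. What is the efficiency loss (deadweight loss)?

$33363.49 thousand

Demand slope = (127.83 − 178.87)/(1673 − 397) = −0.04, so P = 194.75 − 0.04Q.
Supply slope = (177.145 − 94.205)/(1673 − 397) = 0.065, so P = 68.4 + 0.065Q.
Competitive equilibrium: 194.75 − 0.04Q = 68.4 + 0.065Q → Q* = 1203.333333, P* = 146.616667.
At the ceiling P = 94.8, quantity supplied = (94.8 − 68.4)/0.065 = 406.153846.
Willingness to pay at Q' = 406.153846: 194.75 − 0.04·406.153846 = 178.503846.
ΔQ = 1203.333333 − 406.153846 = 797.179487; wedge = 178.503846 − 94.8 = 83.703846.
The triangle = ½ × 797.179487 × 83.703846 = $33363.49 thousand.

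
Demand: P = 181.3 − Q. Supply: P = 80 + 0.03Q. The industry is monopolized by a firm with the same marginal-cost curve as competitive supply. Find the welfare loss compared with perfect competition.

1208.81

Competitive equilibrium: 181.3 − Q = 80 + 0.03Q → Q* = 98.3495, P* = 82.9505.
Marginal revenue: MR = 181.3 − 2Q. Set MR = MC: 181.3 − 2Q = 80 + 0.03Q → Q_m = 49.9015.
Price P_m = 181.3 − 1·49.9015 = 131.3985; MC(Q_m) = 80 + 0.03·49.9015 = 81.497.
Competitive Q* = 98.3495, so ΔQ = 48.448; wedge = 131.3985 − 81.497 = 49.9015.
DWL = ½ × 48.448 × 49.9015 = 1208.81.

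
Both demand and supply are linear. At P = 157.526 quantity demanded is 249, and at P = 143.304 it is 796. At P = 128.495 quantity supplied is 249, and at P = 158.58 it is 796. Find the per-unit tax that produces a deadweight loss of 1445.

15.3

Demand slope = (143.304 − 157.526)/(796 − 249) = −0.026, so P = 164 − 0.026Q.
Supply slope = (158.58 − 128.495)/(796 − 249) = 0.055, so P = 114.8 + 0.055Q.
Competitive equilibrium: 164 − 0.026Q = 114.8 + 0.055Q → Q* = 607.4074, P* = 148.2074.
A tax t gives ΔQ = t/0.081 and wedge t, so DWL = t²/0.162.
t²/0.162 = 1445 → t² = 234.09 → t = 15.3.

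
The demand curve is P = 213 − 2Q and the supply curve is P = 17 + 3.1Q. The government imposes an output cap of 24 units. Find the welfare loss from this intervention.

Competitive equilibrium: 213 − 2Q = 17 + 3.1Q → Q* = 38.43137, P* = 136.13725.
At Q = 24: demand price = 213 − 2·24 = 165; supply price = 17 + 3.1·24 = 91.4.
ΔQ = 38.43137 − 24 = 14.43137; wedge = 165 − 91.4 = 73.6.
The triangle = ½ × 14.43137 × 73.6 = 531.07.

531.07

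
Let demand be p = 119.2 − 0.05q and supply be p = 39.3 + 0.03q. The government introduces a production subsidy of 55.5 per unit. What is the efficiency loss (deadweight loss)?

Competitive equilibrium: 119.2 − 0.05q = 39.3 + 0.03q → q* = 998.75, p* = 69.2625.
The subsidy lowers effective supply by 55.5: p = 0.03q − 16.2.
New quantity: 119.2 − 0.05q = 0.03q − 16.2 → q' = 1692.5.
Overproduction Δq = 1692.5 − 998.75 = 693.75; wedge = subsidy = 55.5.
Welfare loss = ½ × 693.75 × 55.5 = 19251.56.

19251.56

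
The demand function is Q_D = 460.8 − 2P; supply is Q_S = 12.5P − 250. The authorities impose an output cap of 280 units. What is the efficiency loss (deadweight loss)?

1986.21

In inverse form: demand P = 230.4 − 0.5Q, supply P = 20 + 0.08Q.
Competitive equilibrium: 230.4 − 0.5Q = 20 + 0.08Q → Q* = 362.7586, P* = 49.0207.
At Q = 280: demand price = 230.4 − 0.5·280 = 90.4; supply price = 20 + 0.08·280 = 42.4.
ΔQ = 362.7586 − 280 = 82.7586; wedge = 90.4 − 42.4 = 48.
Welfare loss = ½ × 82.7586 × 48 = 1986.21.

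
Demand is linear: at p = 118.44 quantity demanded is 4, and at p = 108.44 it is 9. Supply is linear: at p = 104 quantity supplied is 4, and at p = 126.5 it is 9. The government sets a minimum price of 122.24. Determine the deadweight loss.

55.21

Demand slope = (108.44 − 118.44)/(9 − 4) = −2, so p = 126.44 − 2q.
Supply slope = (126.5 − 104)/(9 − 4) = 4.5, so p = 86 + 4.5q.
Competitive equilibrium: 126.44 − 2q = 86 + 4.5q → q* = 6.2215, p* = 113.9969.
At the floor p = 122.24, quantity demanded = (126.44 − 122.24)/2 = 2.1.
Sellers' marginal cost at q' = 2.1: 86 + 4.5·2.1 = 95.45.
Δq = 6.2215 − 2.1 = 4.1215; wedge = 122.24 − 95.45 = 26.79.
Deadweight loss = ½ × 4.1215 × 26.79 = 55.21.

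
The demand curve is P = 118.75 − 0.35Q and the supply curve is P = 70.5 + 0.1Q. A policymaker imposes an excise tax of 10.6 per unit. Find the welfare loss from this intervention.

124.84

Competitive equilibrium: 118.75 − 0.35Q = 70.5 + 0.1Q → Q* = 107.2222, P* = 81.2222.
With the tax, the buyer price exceeds the seller price by 10.6: (118.75 − 0.35Q) − (70.5 + 0.1Q) = 10.6 → Q' = 83.6667.
ΔQ = 107.2222 − 83.6667 = 23.5555; the wedge equals the tax, 10.6.
The triangle = ½ × 23.5555 × 10.6 = 124.84.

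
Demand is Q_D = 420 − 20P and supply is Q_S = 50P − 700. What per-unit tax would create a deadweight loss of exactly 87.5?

In inverse form: demand P = 21 − 0.05Q, supply P = 14 + 0.02Q.
Competitive equilibrium: 21 − 0.05Q = 14 + 0.02Q → Q* = 100, P* = 16.
A tax t gives ΔQ = t/0.07 and wedge t, so DWL = t²/0.14.
t²/0.14 = 87.5 → t² = 12.25 → t = 3.5.

3.5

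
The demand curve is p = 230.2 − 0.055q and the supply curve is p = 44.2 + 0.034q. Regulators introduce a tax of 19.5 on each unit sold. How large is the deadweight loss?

Competitive equilibrium: 230.2 − 0.055q = 44.2 + 0.034q → q* = 2089.8876, p* = 115.2562.
With the tax, the buyer price exceeds the seller price by 19.5: (230.2 − 0.055q) − (44.2 + 0.034q) = 19.5 → q' = 1870.7865.
Δq = 2089.8876 − 1870.7865 = 219.1011; the wedge equals the tax, 19.5.
Deadweight loss = ½ × 219.1011 × 19.5 = 2136.24.

2136.24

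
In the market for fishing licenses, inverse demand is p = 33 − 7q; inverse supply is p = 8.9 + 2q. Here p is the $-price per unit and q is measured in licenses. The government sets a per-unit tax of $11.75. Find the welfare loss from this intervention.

Competitive equilibrium: 33 − 7q = 8.9 + 2q → q* = 2.6778, p* = 14.2556.
With the tax, the buyer price exceeds the seller price by 11.75: (33 − 7q) − (8.9 + 2q) = 11.75 → q' = 1.3722.
Δq = 2.6778 − 1.3722 = 1.3056; the wedge equals the tax, 11.75.
Welfare loss = ½ × 1.3056 × 11.75 = $7.67.

$7.67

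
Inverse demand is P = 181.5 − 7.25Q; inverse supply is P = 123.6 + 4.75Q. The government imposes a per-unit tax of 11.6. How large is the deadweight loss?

5.61

Competitive equilibrium: 181.5 − 7.25Q = 123.6 + 4.75Q → Q* = 4.825, P* = 146.5188.
With the tax, the buyer price exceeds the seller price by 11.6: (181.5 − 7.25Q) − (123.6 + 4.75Q) = 11.6 → Q' = 3.8583.
ΔQ = 4.825 − 3.8583 = 0.9667; the wedge equals the tax, 11.6.
Welfare loss = ½ × 0.9667 × 11.6 = 5.61.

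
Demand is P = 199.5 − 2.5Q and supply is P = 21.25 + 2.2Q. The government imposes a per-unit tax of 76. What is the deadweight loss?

614.47

Competitive equilibrium: 199.5 − 2.5Q = 21.25 + 2.2Q → Q* = 37.9255, P* = 104.6862.
With the tax, the buyer price exceeds the seller price by 76: (199.5 − 2.5Q) − (21.25 + 2.2Q) = 76 → Q' = 21.7553.
ΔQ = 37.9255 − 21.7553 = 16.1702; the wedge equals the tax, 76.
Welfare loss = ½ × 16.1702 × 76 = 614.47.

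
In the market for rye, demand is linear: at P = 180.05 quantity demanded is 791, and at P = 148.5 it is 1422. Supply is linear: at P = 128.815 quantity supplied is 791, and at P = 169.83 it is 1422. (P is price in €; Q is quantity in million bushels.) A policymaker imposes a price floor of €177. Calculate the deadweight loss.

Demand slope = (148.5 − 180.05)/(1422 − 791) = −0.05, so P = 219.6 − 0.05Q.
Supply slope = (169.83 − 128.815)/(1422 − 791) = 0.065, so P = 77.4 + 0.065Q.
Competitive equilibrium: 219.6 − 0.05Q = 77.4 + 0.065Q → Q* = 1236.52174, P* = 157.77391.
At the floor P = 177, quantity demanded = (219.6 − 177)/0.05 = 852.
Sellers' marginal cost at Q' = 852: 77.4 + 0.065·852 = 132.78.
ΔQ = 1236.52174 − 852 = 384.52174; wedge = 177 − 132.78 = 44.22.
Deadweight loss = ½ × 384.52174 × 44.22 = €8501.78 million.

€8501.78 million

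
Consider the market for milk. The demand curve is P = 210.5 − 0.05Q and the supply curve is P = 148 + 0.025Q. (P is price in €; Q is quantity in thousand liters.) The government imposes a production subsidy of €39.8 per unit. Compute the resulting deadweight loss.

€10560.27 thousand

Competitive equilibrium: 210.5 − 0.05Q = 148 + 0.025Q → Q* = 833.3333, P* = 168.8333.
The subsidy lowers effective supply by 39.8: P = 108.2 + 0.025Q.
New quantity: 210.5 − 0.05Q = 108.2 + 0.025Q → Q' = 1364.
Overproduction ΔQ = 1364 − 833.3333 = 530.6667; wedge = subsidy = 39.8.
The triangle = ½ × 530.6667 × 39.8 = €10560.27 thousand.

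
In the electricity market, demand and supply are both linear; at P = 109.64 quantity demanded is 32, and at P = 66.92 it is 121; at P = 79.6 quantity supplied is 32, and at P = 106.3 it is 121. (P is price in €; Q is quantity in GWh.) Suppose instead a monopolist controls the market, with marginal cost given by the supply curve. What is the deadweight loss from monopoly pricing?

€281.41

Demand slope = (66.92 − 109.64)/(121 − 32) = −0.48, so P = 125 − 0.48Q.
Supply slope = (106.3 − 79.6)/(121 − 32) = 0.3, so P = 70 + 0.3Q.
Competitive equilibrium: 125 − 0.48Q = 70 + 0.3Q → Q* = 70.5128, P* = 91.1538.
Marginal revenue: MR = 125 − 0.96Q. Set MR = MC: 125 − 0.96Q = 70 + 0.3Q → Q_m = 43.6508.
Price P_m = 125 − 0.48·43.6508 = 104.0476; MC(Q_m) = 70 + 0.3·43.6508 = 83.0952.
Competitive Q* = 70.5128, so ΔQ = 26.862; wedge = 104.0476 − 83.0952 = 20.9524.
Deadweight loss = ½ × 26.862 × 20.9524 = €281.41.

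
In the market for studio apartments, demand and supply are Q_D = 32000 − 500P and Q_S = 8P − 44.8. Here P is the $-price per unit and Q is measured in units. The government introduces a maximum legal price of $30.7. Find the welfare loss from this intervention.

In inverse form: demand P = 64 − 0.002Q, supply P = 5.6 + 0.125Q.
Competitive equilibrium: 64 − 0.002Q = 5.6 + 0.125Q → Q* = 459.8425, P* = 63.0803.
At the ceiling P = 30.7, quantity supplied = (30.7 − 5.6)/0.125 = 200.8.
Willingness to pay at Q' = 200.8: 64 − 0.002·200.8 = 63.5984.
ΔQ = 459.8425 − 200.8 = 259.0425; wedge = 63.5984 − 30.7 = 32.8984.
Deadweight loss = ½ × 259.0425 × 32.8984 = $4261.04.

$4261.04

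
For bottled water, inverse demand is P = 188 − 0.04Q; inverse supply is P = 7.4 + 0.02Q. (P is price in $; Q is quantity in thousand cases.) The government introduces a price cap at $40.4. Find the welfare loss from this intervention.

$55488 thousand

Competitive equilibrium: 188 − 0.04Q = 7.4 + 0.02Q → Q* = 3010, P* = 67.6.
At the ceiling P = 40.4, quantity supplied = (40.4 − 7.4)/0.02 = 1650.
Willingness to pay at Q' = 1650: 188 − 0.04·1650 = 122.
ΔQ = 3010 − 1650 = 1360; wedge = 122 − 40.4 = 81.6.
Deadweight loss = ½ × 1360 × 81.6 = $55488 thousand.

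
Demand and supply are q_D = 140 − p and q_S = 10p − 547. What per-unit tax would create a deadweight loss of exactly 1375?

55

In inverse form: demand p = 140 − q, supply p = 54.7 + 0.1q.
Competitive equilibrium: 140 − q = 54.7 + 0.1q → q* = 77.5455, p* = 62.4545.
A tax t gives Δq = t/1.1 and wedge t, so DWL = t²/2.2.
t²/2.2 = 1375 → t² = 3025 → t = 55.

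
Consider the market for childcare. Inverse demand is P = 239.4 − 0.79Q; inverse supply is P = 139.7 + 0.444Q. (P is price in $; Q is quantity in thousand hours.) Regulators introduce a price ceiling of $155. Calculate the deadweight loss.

$1324.64 thousand

Competitive equilibrium: 239.4 − 0.79Q = 139.7 + 0.444Q → Q* = 80.7942, P* = 175.5726.
At the ceiling P = 155, quantity supplied = (155 − 139.7)/0.444 = 34.4595.
Willingness to pay at Q' = 34.4595: 239.4 − 0.79·34.4595 = 212.177.
ΔQ = 80.7942 − 34.4595 = 46.3347; wedge = 212.177 − 155 = 57.177.
Welfare loss = ½ × 46.3347 × 57.177 = $1324.64 thousand.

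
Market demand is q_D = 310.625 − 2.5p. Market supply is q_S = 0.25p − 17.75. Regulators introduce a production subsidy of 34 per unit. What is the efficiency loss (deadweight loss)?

131.36

In inverse form: demand p = 124.25 − 0.4q, supply p = 71 + 4q.
Competitive equilibrium: 124.25 − 0.4q = 71 + 4q → q* = 12.1023, p* = 119.4091.
The subsidy lowers effective supply by 34: p = 37 + 4q.
New quantity: 124.25 − 0.4q = 37 + 4q → q' = 19.8295.
Overproduction Δq = 19.8295 − 12.1023 = 7.7272; wedge = subsidy = 34.
Deadweight loss = ½ × 7.7272 × 34 = 131.36.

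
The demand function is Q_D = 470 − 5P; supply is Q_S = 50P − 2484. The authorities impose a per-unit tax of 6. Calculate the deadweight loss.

81.82

In inverse form: demand P = 94 − 0.2Q, supply P = 49.68 + 0.02Q.
Competitive equilibrium: 94 − 0.2Q = 49.68 + 0.02Q → Q* = 201.4545, P* = 53.7091.
With the tax, the buyer price exceeds the seller price by 6: (94 − 0.2Q) − (49.68 + 0.02Q) = 6 → Q' = 174.1818.
ΔQ = 201.4545 − 174.1818 = 27.2727; the wedge equals the tax, 6.
The triangle = ½ × 27.2727 × 6 = 81.82.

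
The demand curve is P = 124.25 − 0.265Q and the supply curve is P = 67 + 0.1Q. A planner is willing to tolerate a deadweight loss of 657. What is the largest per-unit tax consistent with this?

21.9

Competitive equilibrium: 124.25 − 0.265Q = 67 + 0.1Q → Q* = 156.8493, P* = 82.6849.
A tax t gives ΔQ = t/0.365 and wedge t, so DWL = t²/0.73.
t²/0.73 = 657 → t² = 479.61 → t = 21.9.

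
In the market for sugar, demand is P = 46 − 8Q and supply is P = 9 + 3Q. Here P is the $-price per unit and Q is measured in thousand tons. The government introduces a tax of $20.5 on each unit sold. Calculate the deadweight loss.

$19.10 thousand

Competitive equilibrium: 46 − 8Q = 9 + 3Q → Q* = 3.3636, P* = 19.0909.
With the tax, the buyer price exceeds the seller price by 20.5: (46 − 8Q) − (9 + 3Q) = 20.5 → Q' = 1.5.
ΔQ = 3.3636 − 1.5 = 1.8636; the wedge equals the tax, 20.5.
Welfare loss = ½ × 1.8636 × 20.5 = $19.10 thousand.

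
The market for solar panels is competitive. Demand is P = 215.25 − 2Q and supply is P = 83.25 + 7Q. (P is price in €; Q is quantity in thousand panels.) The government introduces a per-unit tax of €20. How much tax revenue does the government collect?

€248.89 thousand

Competitive equilibrium: 215.25 − 2Q = 83.25 + 7Q → Q* = 14.6667, P* = 185.9167.
With the tax, the buyer price exceeds the seller price by 20: (215.25 − 2Q) − (83.25 + 7Q) = 20 → Q' = 12.4444.
Tax revenue = 20 × 12.4444 = €248.89 thousand.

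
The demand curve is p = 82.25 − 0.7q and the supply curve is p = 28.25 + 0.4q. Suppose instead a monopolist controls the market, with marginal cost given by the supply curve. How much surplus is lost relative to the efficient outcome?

Competitive equilibrium: 82.25 − 0.7q = 28.25 + 0.4q → q* = 49.0909, p* = 47.8864.
Marginal revenue: MR = 82.25 − 1.4q. Set MR = MC: 82.25 − 1.4q = 28.25 + 0.4q → q_m = 30.
Price p_m = 82.25 − 0.7·30 = 61.25; MC(q_m) = 28.25 + 0.4·30 = 40.25.
Competitive q* = 49.0909, so Δq = 19.0909; wedge = 61.25 − 40.25 = 21.
DWL = ½ × 19.0909 × 21 = 200.45.

200.45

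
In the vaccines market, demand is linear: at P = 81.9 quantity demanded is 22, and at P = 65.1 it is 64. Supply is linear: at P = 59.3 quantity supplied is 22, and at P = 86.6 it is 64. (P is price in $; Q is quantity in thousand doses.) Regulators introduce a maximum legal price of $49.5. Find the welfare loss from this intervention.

Demand slope = (65.1 − 81.9)/(64 − 22) = −0.4, so P = 90.7 − 0.4Q.
Supply slope = (86.6 − 59.3)/(64 − 22) = 0.65, so P = 45 + 0.65Q.
Competitive equilibrium: 90.7 − 0.4Q = 45 + 0.65Q → Q* = 43.5238, P* = 73.2905.
At the ceiling P = 49.5, quantity supplied = (49.5 − 45)/0.65 = 6.9231.
Willingness to pay at Q' = 6.9231: 90.7 − 0.4·6.9231 = 87.9308.
ΔQ = 43.5238 − 6.9231 = 36.6007; wedge = 87.9308 − 49.5 = 38.4308.
Deadweight loss = ½ × 36.6007 × 38.4308 = $703.30 thousand.

$703.30 thousand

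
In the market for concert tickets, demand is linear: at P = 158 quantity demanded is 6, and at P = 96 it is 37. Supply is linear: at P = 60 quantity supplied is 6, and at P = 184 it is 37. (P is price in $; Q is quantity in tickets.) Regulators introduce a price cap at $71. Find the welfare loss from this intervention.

Demand slope = (96 − 158)/(37 − 6) = −2, so P = 170 − 2Q.
Supply slope = (184 − 60)/(37 − 6) = 4, so P = 36 + 4Q.
Competitive equilibrium: 170 − 2Q = 36 + 4Q → Q* = 22.3333, P* = 125.3333.
At the ceiling P = 71, quantity supplied = (71 − 36)/4 = 8.75.
Willingness to pay at Q' = 8.75: 170 − 2·8.75 = 152.5.
ΔQ = 22.3333 − 8.75 = 13.5833; wedge = 152.5 − 71 = 81.5.
Deadweight loss = ½ × 13.5833 × 81.5 = $553.52.

$553.52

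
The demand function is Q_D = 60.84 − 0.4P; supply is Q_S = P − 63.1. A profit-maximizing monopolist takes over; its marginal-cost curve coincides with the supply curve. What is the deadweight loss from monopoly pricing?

196.45

In inverse form: demand P = 152.1 − 2.5Q, supply P = 63.1 + Q.
Competitive equilibrium: 152.1 − 2.5Q = 63.1 + Q → Q* = 25.42857, P* = 88.52857.
Marginal revenue: MR = 152.1 − 5Q. Set MR = MC: 152.1 − 5Q = 63.1 + Q → Q_m = 14.83333.
Price P_m = 152.1 − 2.5·14.83333 = 115.01668; MC(Q_m) = 63.1 + 1·14.83333 = 77.93333.
Competitive Q* = 25.42857, so ΔQ = 10.59524; wedge = 115.01668 − 77.93333 = 37.08335.
DWL = ½ × 10.59524 × 37.08335 = 196.45.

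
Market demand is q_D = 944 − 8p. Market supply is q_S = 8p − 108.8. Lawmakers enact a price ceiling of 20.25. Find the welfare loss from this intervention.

16598.42

In inverse form: demand p = 118 − 0.125q, supply p = 13.6 + 0.125q.
Competitive equilibrium: 118 − 0.125q = 13.6 + 0.125q → q* = 417.6, p* = 65.8.
At the ceiling p = 20.25, quantity supplied = (20.25 − 13.6)/0.125 = 53.2.
Willingness to pay at q' = 53.2: 118 − 0.125·53.2 = 111.35.
Δq = 417.6 − 53.2 = 364.4; wedge = 111.35 − 20.25 = 91.1.
The triangle = ½ × 364.4 × 91.1 = 16598.42.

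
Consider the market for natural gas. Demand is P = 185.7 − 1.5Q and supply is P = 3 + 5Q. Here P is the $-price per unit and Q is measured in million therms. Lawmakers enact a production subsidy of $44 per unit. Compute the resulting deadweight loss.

Competitive equilibrium: 185.7 − 1.5Q = 3 + 5Q → Q* = 28.1077, P* = 143.5385.
The subsidy lowers effective supply by 44: P = 5Q − 41.
New quantity: 185.7 − 1.5Q = 5Q − 41 → Q' = 34.8769.
Overproduction ΔQ = 34.8769 − 28.1077 = 6.7692; wedge = subsidy = 44.
Deadweight loss = ½ × 6.7692 × 44 = $148.92 million.

$148.92 million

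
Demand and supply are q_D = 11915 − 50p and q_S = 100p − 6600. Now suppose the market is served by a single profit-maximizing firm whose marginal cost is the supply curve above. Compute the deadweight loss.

79166.11

In inverse form: demand p = 238.3 − 0.02q, supply p = 66 + 0.01q.
Competitive equilibrium: 238.3 − 0.02q = 66 + 0.01q → q* = 5743.3333, p* = 123.4333.
Marginal revenue: MR = 238.3 − 0.04q. Set MR = MC: 238.3 − 0.04q = 66 + 0.01q → q_m = 3446.
Price p_m = 238.3 − 0.02·3446 = 169.38; MC(q_m) = 66 + 0.01·3446 = 100.46.
Competitive q* = 5743.3333, so Δq = 2297.3333; wedge = 169.38 − 100.46 = 68.92.
The triangle = ½ × 2297.3333 × 68.92 = 79166.11.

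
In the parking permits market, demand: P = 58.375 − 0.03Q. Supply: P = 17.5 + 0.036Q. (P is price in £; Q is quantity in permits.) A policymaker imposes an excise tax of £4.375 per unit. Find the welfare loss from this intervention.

£145

Competitive equilibrium: 58.375 − 0.03Q = 17.5 + 0.036Q → Q* = 619.3182, P* = 39.7955.
With the tax, the buyer price exceeds the seller price by 4.375: (58.375 − 0.03Q) − (17.5 + 0.036Q) = 4.375 → Q' = 553.0303.
ΔQ = 619.3182 − 553.0303 = 66.2879; the wedge equals the tax, 4.375.
DWL = ½ × 66.2879 × 4.375 = £145.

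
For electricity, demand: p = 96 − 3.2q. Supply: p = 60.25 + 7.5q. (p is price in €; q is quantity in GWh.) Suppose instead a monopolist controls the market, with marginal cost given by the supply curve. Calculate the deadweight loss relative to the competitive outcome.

€3.17

Competitive equilibrium: 96 − 3.2q = 60.25 + 7.5q → q* = 3.3411, p* = 85.3084.
Marginal revenue: MR = 96 − 6.4q. Set MR = MC: 96 − 6.4q = 60.25 + 7.5q → q_m = 2.5719.
Price p_m = 96 − 3.2·2.5719 = 87.7699; MC(q_m) = 60.25 + 7.5·2.5719 = 79.5393.
Competitive q* = 3.3411, so Δq = 0.7692; wedge = 87.7699 − 79.5393 = 8.2306.
DWL = ½ × 0.7692 × 8.2306 = €3.17.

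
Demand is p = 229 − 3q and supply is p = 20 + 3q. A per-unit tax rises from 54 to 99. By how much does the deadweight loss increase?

Competitive equilibrium: 229 − 3q = 20 + 3q → q* = 34.8333, p* = 124.5.
For a per-unit tax t: Δq = t/6, so DWL = ½·t·(t/6) = t²/12.
At t = 54: DWL = 243. At t = 99: DWL = 816.75.
Increase = 816.75 − 243 = 573.75.

573.75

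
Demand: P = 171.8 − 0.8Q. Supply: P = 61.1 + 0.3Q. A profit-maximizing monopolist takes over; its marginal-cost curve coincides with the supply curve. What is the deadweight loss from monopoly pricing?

Competitive equilibrium: 171.8 − 0.8Q = 61.1 + 0.3Q → Q* = 100.6364, P* = 91.2909.
Marginal revenue: MR = 171.8 − 1.6Q. Set MR = MC: 171.8 − 1.6Q = 61.1 + 0.3Q → Q_m = 58.2632.
Price P_m = 171.8 − 0.8·58.2632 = 125.1894; MC(Q_m) = 61.1 + 0.3·58.2632 = 78.579.
Competitive Q* = 100.6364, so ΔQ = 42.3732; wedge = 125.1894 − 78.579 = 46.6104.
Welfare loss = ½ × 42.3732 × 46.6104 = 987.52.

987.52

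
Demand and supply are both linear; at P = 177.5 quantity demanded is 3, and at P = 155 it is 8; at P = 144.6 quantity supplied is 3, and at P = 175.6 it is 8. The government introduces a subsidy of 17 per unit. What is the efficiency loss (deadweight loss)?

13.50

Demand slope = (155 − 177.5)/(8 − 3) = −4.5, so P = 191 − 4.5Q.
Supply slope = (175.6 − 144.6)/(8 − 3) = 6.2, so P = 126 + 6.2Q.
Competitive equilibrium: 191 − 4.5Q = 126 + 6.2Q → Q* = 6.0748, P* = 163.6636.
The subsidy lowers effective supply by 17: P = 109 + 6.2Q.
New quantity: 191 − 4.5Q = 109 + 6.2Q → Q' = 7.6636.
Overproduction ΔQ = 7.6636 − 6.0748 = 1.5888; wedge = subsidy = 17.
DWL = ½ × 1.5888 × 17 = 13.50.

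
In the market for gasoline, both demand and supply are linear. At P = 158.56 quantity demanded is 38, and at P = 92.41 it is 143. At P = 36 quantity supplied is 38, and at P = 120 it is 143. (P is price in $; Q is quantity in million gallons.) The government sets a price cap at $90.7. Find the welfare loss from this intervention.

$214.77 million

Demand slope = (92.41 − 158.56)/(143 − 38) = −0.63, so P = 182.5 − 0.63Q.
Supply slope = (120 − 36)/(143 − 38) = 0.8, so P = 5.6 + 0.8Q.
Competitive equilibrium: 182.5 − 0.63Q = 5.6 + 0.8Q → Q* = 123.7063, P* = 104.565.
At the ceiling P = 90.7, quantity supplied = (90.7 − 5.6)/0.8 = 106.375.
Willingness to pay at Q' = 106.375: 182.5 − 0.63·106.375 = 115.4838.
ΔQ = 123.7063 − 106.375 = 17.3313; wedge = 115.4838 − 90.7 = 24.7838.
Deadweight loss = ½ × 17.3313 × 24.7838 = $214.77 million.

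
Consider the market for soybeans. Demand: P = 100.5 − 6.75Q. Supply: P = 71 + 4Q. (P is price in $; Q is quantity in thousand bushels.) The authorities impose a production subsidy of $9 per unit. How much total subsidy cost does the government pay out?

$32.23 thousand

Competitive equilibrium: 100.5 − 6.75Q = 71 + 4Q → Q* = 2.7442, P* = 81.9767.
The subsidy lowers effective supply by 9: P = 62 + 4Q.
New quantity: 100.5 − 6.75Q = 62 + 4Q → Q' = 3.5814.
Total subsidy cost = 9 × 3.5814 = $32.23 thousand.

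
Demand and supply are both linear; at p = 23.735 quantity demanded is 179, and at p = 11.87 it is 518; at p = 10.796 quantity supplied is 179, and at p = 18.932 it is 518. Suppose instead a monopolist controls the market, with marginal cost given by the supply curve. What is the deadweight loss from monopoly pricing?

648.83

Demand slope = (11.87 − 23.735)/(518 − 179) = −0.035, so p = 30 − 0.035q.
Supply slope = (18.932 − 10.796)/(518 − 179) = 0.024, so p = 6.5 + 0.024q.
Competitive equilibrium: 30 − 0.035q = 6.5 + 0.024q → q* = 398.3051, p* = 16.0593.
Marginal revenue: MR = 30 − 0.07q. Set MR = MC: 30 − 0.07q = 6.5 + 0.024q → q_m = 250.
Price p_m = 30 − 0.035·250 = 21.25; MC(q_m) = 6.5 + 0.024·250 = 12.5.
Competitive q* = 398.3051, so Δq = 148.3051; wedge = 21.25 − 12.5 = 8.75.
DWL = ½ × 148.3051 × 8.75 = 648.83.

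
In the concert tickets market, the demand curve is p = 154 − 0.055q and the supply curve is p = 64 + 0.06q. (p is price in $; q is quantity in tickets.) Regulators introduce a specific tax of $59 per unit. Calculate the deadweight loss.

Competitive equilibrium: 154 − 0.055q = 64 + 0.06q → q* = 782.6087, p* = 110.9565.
With the tax, the buyer price exceeds the seller price by 59: (154 − 0.055q) − (64 + 0.06q) = 59 → q' = 269.5652.
Δq = 782.6087 − 269.5652 = 513.0435; the wedge equals the tax, 59.
Deadweight loss = ½ × 513.0435 × 59 = $15134.78.

$15134.78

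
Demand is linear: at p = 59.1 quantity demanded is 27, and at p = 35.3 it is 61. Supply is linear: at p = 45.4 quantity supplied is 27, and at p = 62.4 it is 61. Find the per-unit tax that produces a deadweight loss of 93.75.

Demand slope = (35.3 − 59.1)/(61 − 27) = −0.7, so p = 78 − 0.7q.
Supply slope = (62.4 − 45.4)/(61 − 27) = 0.5, so p = 31.9 + 0.5q.
Competitive equilibrium: 78 − 0.7q = 31.9 + 0.5q → q* = 38.4167, p* = 51.1083.
A tax t gives Δq = t/1.2 and wedge t, so DWL = t²/2.4.
t²/2.4 = 93.75 → t² = 225 → t = 15.

15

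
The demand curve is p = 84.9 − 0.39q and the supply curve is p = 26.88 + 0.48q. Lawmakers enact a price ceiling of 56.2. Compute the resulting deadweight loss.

Competitive equilibrium: 84.9 − 0.39q = 26.88 + 0.48q → q* = 66.6897, p* = 58.891.
At the ceiling p = 56.2, quantity supplied = (56.2 − 26.88)/0.48 = 61.0833.
Willingness to pay at q' = 61.0833: 84.9 − 0.39·61.0833 = 61.0775.
Δq = 66.6897 − 61.0833 = 5.6064; wedge = 61.0775 − 56.2 = 4.8775.
The triangle = ½ × 5.6064 × 4.8775 = 13.67.

13.67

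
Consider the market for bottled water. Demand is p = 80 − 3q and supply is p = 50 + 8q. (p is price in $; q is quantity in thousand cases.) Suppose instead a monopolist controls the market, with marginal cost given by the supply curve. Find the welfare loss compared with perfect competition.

Competitive equilibrium: 80 − 3q = 50 + 8q → q* = 2.7273, p* = 71.8182.
Marginal revenue: MR = 80 − 6q. Set MR = MC: 80 − 6q = 50 + 8q → q_m = 2.1429.
Price p_m = 80 − 3·2.1429 = 73.5713; MC(q_m) = 50 + 8·2.1429 = 67.1432.
Competitive q* = 2.7273, so Δq = 0.5844; wedge = 73.5713 − 67.1432 = 6.4281.
DWL = ½ × 0.5844 × 6.4281 = $1.88 thousand.

$1.88 thousand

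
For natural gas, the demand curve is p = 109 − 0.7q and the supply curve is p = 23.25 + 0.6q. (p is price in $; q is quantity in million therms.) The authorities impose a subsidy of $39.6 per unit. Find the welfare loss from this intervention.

Competitive equilibrium: 109 − 0.7q = 23.25 + 0.6q → q* = 65.9615, p* = 62.8269.
The subsidy lowers effective supply by 39.6: p = 0.6q − 16.35.
New quantity: 109 − 0.7q = 0.6q − 16.35 → q' = 96.4231.
Overproduction Δq = 96.4231 − 65.9615 = 30.4616; wedge = subsidy = 39.6.
Deadweight loss = ½ × 30.4616 × 39.6 = $603.14 million.

$603.14 million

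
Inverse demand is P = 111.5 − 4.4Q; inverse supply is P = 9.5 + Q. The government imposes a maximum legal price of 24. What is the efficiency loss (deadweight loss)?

52.01

Competitive equilibrium: 111.5 − 4.4Q = 9.5 + Q → Q* = 18.8889, P* = 28.3889.
At the ceiling P = 24, quantity supplied = (24 − 9.5)/1 = 14.5.
Willingness to pay at Q' = 14.5: 111.5 − 4.4·14.5 = 47.7.
ΔQ = 18.8889 − 14.5 = 4.3889; wedge = 47.7 − 24 = 23.7.
The triangle = ½ × 4.3889 × 23.7 = 52.01.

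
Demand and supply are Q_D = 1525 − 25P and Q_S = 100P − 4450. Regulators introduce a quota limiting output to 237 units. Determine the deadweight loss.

216.225

In inverse form: demand P = 61 − 0.04Q, supply P = 44.5 + 0.01Q.
Competitive equilibrium: 61 − 0.04Q = 44.5 + 0.01Q → Q* = 330, P* = 47.8.
At Q = 237: demand price = 61 − 0.04·237 = 51.52; supply price = 44.5 + 0.01·237 = 46.87.
ΔQ = 330 − 237 = 93; wedge = 51.52 − 46.87 = 4.65.
The triangle = ½ × 93 × 4.65 = 216.225.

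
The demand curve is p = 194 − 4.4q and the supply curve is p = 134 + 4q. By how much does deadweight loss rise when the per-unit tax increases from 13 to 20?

13.75

Competitive equilibrium: 194 − 4.4q = 134 + 4q → q* = 7.1429, p* = 162.5714.
For a per-unit tax t: Δq = t/8.4, so DWL = ½·t·(t/8.4) = t²/16.8.
At t = 13: DWL = 10.06. At t = 20: DWL = 23.81.
Increase = 23.81 − 10.06 = 13.75.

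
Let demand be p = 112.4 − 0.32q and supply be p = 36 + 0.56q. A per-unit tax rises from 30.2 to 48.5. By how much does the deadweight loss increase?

818.30

Competitive equilibrium: 112.4 − 0.32q = 36 + 0.56q → q* = 86.8182, p* = 84.6182.
For a per-unit tax t: Δq = t/0.88, so DWL = ½·t·(t/0.88) = t²/1.76.
At t = 30.2: DWL = 518.205. At t = 48.5: DWL = 1336.506.
Increase = 1336.506 − 518.205 = 818.30.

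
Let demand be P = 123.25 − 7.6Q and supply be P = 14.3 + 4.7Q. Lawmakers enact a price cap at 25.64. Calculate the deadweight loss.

255.46

Competitive equilibrium: 123.25 − 7.6Q = 14.3 + 4.7Q → Q* = 8.85772, P* = 55.9313.
At the ceiling P = 25.64, quantity supplied = (25.64 − 14.3)/4.7 = 2.41277.
Willingness to pay at Q' = 2.41277: 123.25 − 7.6·2.41277 = 104.91295.
ΔQ = 8.85772 − 2.41277 = 6.44495; wedge = 104.91295 − 25.64 = 79.27295.
Deadweight loss = ½ × 6.44495 × 79.27295 = 255.46.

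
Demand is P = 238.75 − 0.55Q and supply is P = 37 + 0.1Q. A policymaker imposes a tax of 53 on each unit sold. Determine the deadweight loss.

2160.77

Competitive equilibrium: 238.75 − 0.55Q = 37 + 0.1Q → Q* = 310.3846, P* = 68.0385.
With the tax, the buyer price exceeds the seller price by 53: (238.75 − 0.55Q) − (37 + 0.1Q) = 53 → Q' = 228.8462.
ΔQ = 310.3846 − 228.8462 = 81.5384; the wedge equals the tax, 53.
The triangle = ½ × 81.5384 × 53 = 2160.77.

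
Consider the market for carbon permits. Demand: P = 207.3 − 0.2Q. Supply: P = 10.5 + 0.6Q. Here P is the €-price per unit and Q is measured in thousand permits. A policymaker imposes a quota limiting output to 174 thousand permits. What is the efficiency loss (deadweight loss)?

Competitive equilibrium: 207.3 − 0.2Q = 10.5 + 0.6Q → Q* = 246, P* = 158.1.
At Q = 174: demand price = 207.3 − 0.2·174 = 172.5; supply price = 10.5 + 0.6·174 = 114.9.
ΔQ = 246 − 174 = 72; wedge = 172.5 − 114.9 = 57.6.
DWL = ½ × 72 × 57.6 = €2073.60 thousand.

€2073.60 thousand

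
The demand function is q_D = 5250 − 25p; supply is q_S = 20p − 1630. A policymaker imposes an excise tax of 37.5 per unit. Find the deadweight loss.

In inverse form: demand p = 210 − 0.04q, supply p = 81.5 + 0.05q.
Competitive equilibrium: 210 − 0.04q = 81.5 + 0.05q → q* = 1427.7778, p* = 152.8889.
With the tax, the buyer price exceeds the seller price by 37.5: (210 − 0.04q) − (81.5 + 0.05q) = 37.5 → q' = 1011.1111.
Δq = 1427.7778 − 1011.1111 = 416.6667; the wedge equals the tax, 37.5.
DWL = ½ × 416.6667 × 37.5 = 7812.50.

7812.50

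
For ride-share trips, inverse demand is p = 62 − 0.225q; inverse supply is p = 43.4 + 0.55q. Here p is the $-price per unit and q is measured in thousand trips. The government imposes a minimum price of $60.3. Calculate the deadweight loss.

$104.79 thousand

Competitive equilibrium: 62 − 0.225q = 43.4 + 0.55q → q* = 24, p* = 56.6.
At the floor p = 60.3, quantity demanded = (62 − 60.3)/0.225 = 7.5556.
Sellers' marginal cost at q' = 7.5556: 43.4 + 0.55·7.5556 = 47.5556.
Δq = 24 − 7.5556 = 16.4444; wedge = 60.3 − 47.5556 = 12.7444.
Deadweight loss = ½ × 16.4444 × 12.7444 = $104.79 thousand.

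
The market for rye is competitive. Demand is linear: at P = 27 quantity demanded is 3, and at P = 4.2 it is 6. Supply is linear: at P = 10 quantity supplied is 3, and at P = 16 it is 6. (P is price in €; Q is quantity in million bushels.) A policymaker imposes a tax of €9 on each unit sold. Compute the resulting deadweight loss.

€4.22 million

Demand slope = (4.2 − 27)/(6 − 3) = −7.6, so P = 49.8 − 7.6Q.
Supply slope = (16 − 10)/(6 − 3) = 2, so P = 4 + 2Q.
Competitive equilibrium: 49.8 − 7.6Q = 4 + 2Q → Q* = 4.7708, P* = 13.5417.
With the tax, the buyer price exceeds the seller price by 9: (49.8 − 7.6Q) − (4 + 2Q) = 9 → Q' = 3.8333.
ΔQ = 4.7708 − 3.8333 = 0.9375; the wedge equals the tax, 9.
The triangle = ½ × 0.9375 × 9 = €4.22 million.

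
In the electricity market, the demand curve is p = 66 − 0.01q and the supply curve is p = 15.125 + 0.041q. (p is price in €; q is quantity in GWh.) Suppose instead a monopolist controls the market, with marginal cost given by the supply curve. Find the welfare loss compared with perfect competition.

€681.94

Competitive equilibrium: 66 − 0.01q = 15.125 + 0.041q → q* = 997.549, p* = 56.0245.
Marginal revenue: MR = 66 − 0.02q. Set MR = MC: 66 − 0.02q = 15.125 + 0.041q → q_m = 834.0164.
Price p_m = 66 − 0.01·834.0164 = 57.6598; MC(q_m) = 15.125 + 0.041·834.0164 = 49.3197.
Competitive q* = 997.549, so Δq = 163.5326; wedge = 57.6598 − 49.3197 = 8.3401.
DWL = ½ × 163.5326 × 8.3401 = €681.94.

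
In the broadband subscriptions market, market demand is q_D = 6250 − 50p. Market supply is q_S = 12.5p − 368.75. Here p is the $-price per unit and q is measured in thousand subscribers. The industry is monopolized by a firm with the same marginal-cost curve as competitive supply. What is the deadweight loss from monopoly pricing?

$1266.70 thousand

In inverse form: demand p = 125 − 0.02q, supply p = 29.5 + 0.08q.
Competitive equilibrium: 125 − 0.02q = 29.5 + 0.08q → q* = 955, p* = 105.9.
Marginal revenue: MR = 125 − 0.04q. Set MR = MC: 125 − 0.04q = 29.5 + 0.08q → q_m = 795.8333.
Price p_m = 125 − 0.02·795.8333 = 109.0833; MC(q_m) = 29.5 + 0.08·795.8333 = 93.1667.
Competitive q* = 955, so Δq = 159.1667; wedge = 109.0833 − 93.1667 = 15.9166.
The triangle = ½ × 159.1667 × 15.9166 = $1266.70 thousand.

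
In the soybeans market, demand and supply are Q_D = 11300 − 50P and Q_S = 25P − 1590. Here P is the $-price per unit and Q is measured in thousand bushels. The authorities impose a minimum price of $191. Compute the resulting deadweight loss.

$27456.33 thousand

In inverse form: demand P = 226 − 0.02Q, supply P = 63.6 + 0.04Q.
Competitive equilibrium: 226 − 0.02Q = 63.6 + 0.04Q → Q* = 2706.6667, P* = 171.8667.
At the floor P = 191, quantity demanded = (226 − 191)/0.02 = 1750.
Sellers' marginal cost at Q' = 1750: 63.6 + 0.04·1750 = 133.6.
ΔQ = 2706.6667 − 1750 = 956.6667; wedge = 191 − 133.6 = 57.4.
Deadweight loss = ½ × 956.6667 × 57.4 = $27456.33 thousand.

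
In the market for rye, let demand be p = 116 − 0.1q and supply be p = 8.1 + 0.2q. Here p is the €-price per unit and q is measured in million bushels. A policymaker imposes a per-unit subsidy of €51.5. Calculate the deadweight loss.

Competitive equilibrium: 116 − 0.1q = 8.1 + 0.2q → q* = 359.66667, p* = 80.03333.
The subsidy lowers effective supply by 51.5: p = 0.2q − 43.4.
New quantity: 116 − 0.1q = 0.2q − 43.4 → q' = 531.33333.
Overproduction Δq = 531.33333 − 359.66667 = 171.66666; wedge = subsidy = 51.5.
Welfare loss = ½ × 171.66666 × 51.5 = €4420.42 million.

€4420.42 million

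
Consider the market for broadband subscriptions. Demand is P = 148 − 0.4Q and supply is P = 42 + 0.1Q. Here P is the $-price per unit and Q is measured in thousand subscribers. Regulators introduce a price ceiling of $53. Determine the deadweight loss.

$2601 thousand

Competitive equilibrium: 148 − 0.4Q = 42 + 0.1Q → Q* = 212, P* = 63.2.
At the ceiling P = 53, quantity supplied = (53 − 42)/0.1 = 110.
Willingness to pay at Q' = 110: 148 − 0.4·110 = 104.
ΔQ = 212 − 110 = 102; wedge = 104 − 53 = 51.
Deadweight loss = ½ × 102 × 51 = $2601 thousand.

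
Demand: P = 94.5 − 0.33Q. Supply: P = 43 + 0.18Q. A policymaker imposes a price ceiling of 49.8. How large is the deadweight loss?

Competitive equilibrium: 94.5 − 0.33Q = 43 + 0.18Q → Q* = 100.98039, P* = 61.17647.
At the ceiling P = 49.8, quantity supplied = (49.8 − 43)/0.18 = 37.77778.
Willingness to pay at Q' = 37.77778: 94.5 − 0.33·37.77778 = 82.03333.
ΔQ = 100.98039 − 37.77778 = 63.20261; wedge = 82.03333 − 49.8 = 32.23333.
Welfare loss = ½ × 63.20261 × 32.23333 = 1018.62.

1018.62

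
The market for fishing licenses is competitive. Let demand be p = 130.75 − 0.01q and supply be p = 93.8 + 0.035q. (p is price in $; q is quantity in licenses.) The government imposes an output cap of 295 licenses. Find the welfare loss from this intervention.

Competitive equilibrium: 130.75 − 0.01q = 93.8 + 0.035q → q* = 821.1111, p* = 122.5389.
At q = 295: demand price = 130.75 − 0.01·295 = 127.8; supply price = 93.8 + 0.035·295 = 104.125.
Δq = 821.1111 − 295 = 526.1111; wedge = 127.8 − 104.125 = 23.675.
Deadweight loss = ½ × 526.1111 × 23.675 = $6227.84.

$6227.84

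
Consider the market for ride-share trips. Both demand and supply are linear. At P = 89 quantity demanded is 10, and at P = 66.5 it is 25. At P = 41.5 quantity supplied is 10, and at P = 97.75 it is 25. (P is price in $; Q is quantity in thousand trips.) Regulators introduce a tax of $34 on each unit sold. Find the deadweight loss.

$110.10 thousand

Demand slope = (66.5 − 89)/(25 − 10) = −1.5, so P = 104 − 1.5Q.
Supply slope = (97.75 − 41.5)/(25 − 10) = 3.75, so P = 4 + 3.75Q.
Competitive equilibrium: 104 − 1.5Q = 4 + 3.75Q → Q* = 19.0476, P* = 75.4286.
With the tax, the buyer price exceeds the seller price by 34: (104 − 1.5Q) − (4 + 3.75Q) = 34 → Q' = 12.5714.
ΔQ = 19.0476 − 12.5714 = 6.4762; the wedge equals the tax, 34.
The triangle = ½ × 6.4762 × 34 = $110.10 thousand.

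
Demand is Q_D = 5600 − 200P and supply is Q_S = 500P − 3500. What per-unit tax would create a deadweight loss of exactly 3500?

7

In inverse form: demand P = 28 − 0.005Q, supply P = 7 + 0.002Q.
Competitive equilibrium: 28 − 0.005Q = 7 + 0.002Q → Q* = 3000, P* = 13.
A tax t gives ΔQ = t/0.007 and wedge t, so DWL = t²/0.014.
t²/0.014 = 3500 → t² = 49 → t = 7.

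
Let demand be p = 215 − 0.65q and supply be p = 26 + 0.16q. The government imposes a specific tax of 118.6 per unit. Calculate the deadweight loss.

Competitive equilibrium: 215 − 0.65q = 26 + 0.16q → q* = 233.3333, p* = 63.3333.
With the tax, the buyer price exceeds the seller price by 118.6: (215 − 0.65q) − (26 + 0.16q) = 118.6 → q' = 86.9136.
Δq = 233.3333 − 86.9136 = 146.4197; the wedge equals the tax, 118.6.
Welfare loss = ½ × 146.4197 × 118.6 = 8682.69.

8682.69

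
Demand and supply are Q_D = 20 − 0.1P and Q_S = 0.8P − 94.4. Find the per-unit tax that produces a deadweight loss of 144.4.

57

In inverse form: demand P = 200 − 10Q, supply P = 118 + 1.25Q.
Competitive equilibrium: 200 − 10Q = 118 + 1.25Q → Q* = 7.2889, P* = 127.1111.
A tax t gives ΔQ = t/11.25 and wedge t, so DWL = t²/22.5.
t²/22.5 = 144.4 → t² = 3249 → t = 57.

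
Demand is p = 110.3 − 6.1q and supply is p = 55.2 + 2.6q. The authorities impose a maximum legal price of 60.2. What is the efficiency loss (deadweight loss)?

Competitive equilibrium: 110.3 − 6.1q = 55.2 + 2.6q → q* = 6.3333, p* = 71.6667.
At the ceiling p = 60.2, quantity supplied = (60.2 − 55.2)/2.6 = 1.9231.
Willingness to pay at q' = 1.9231: 110.3 − 6.1·1.9231 = 98.5691.
Δq = 6.3333 − 1.9231 = 4.4102; wedge = 98.5691 − 60.2 = 38.3691.
The triangle = ½ × 4.4102 × 38.3691 = 84.61.

84.61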